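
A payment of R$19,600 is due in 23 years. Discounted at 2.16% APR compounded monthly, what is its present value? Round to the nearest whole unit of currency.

With 12 periods per year: i = 0.0018, n = 276.
PV = 19,600 / (1 + 0.0018)^276 = 19,600 / 1.642720 = 11,931.4307

R$11,931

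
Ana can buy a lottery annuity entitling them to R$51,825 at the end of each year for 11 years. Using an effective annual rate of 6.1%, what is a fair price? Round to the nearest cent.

R$406,654.90

PV = PMT · [1 − (1+i)^(−n)] / i = 51825 · 7.846694 = 406,654.9049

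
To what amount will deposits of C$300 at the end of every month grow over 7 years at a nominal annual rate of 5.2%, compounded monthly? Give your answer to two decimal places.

C$30,319.13

i = 0.052/12 = 0.00433333 per month; n = 7·12 = 84.
Accumulation factor s(84|0.00433333) = 101.063764; FV = 300 × 101.063764 = 30,319.1292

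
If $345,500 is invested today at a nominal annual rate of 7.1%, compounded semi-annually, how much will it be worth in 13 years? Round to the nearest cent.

Periodic rate i = 0.071/2 = 0.0355; n = 13 × 2 = 26 periods.
FV = PV·(1+i)^n = 345,500 × 2.476867 = 855,757.5426

$855,757.54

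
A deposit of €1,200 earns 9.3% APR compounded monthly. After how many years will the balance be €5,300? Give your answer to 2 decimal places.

16.03 years

Periodic rate i = 0.093/12 = 0.00775.
n = ln(5300/1200) / ln(1+0.00775) = ln(4.41667) / 0.007720 = 192.4044 months
= 192.4044/12 years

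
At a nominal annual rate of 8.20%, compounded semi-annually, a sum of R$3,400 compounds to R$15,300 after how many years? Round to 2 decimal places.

18.72 years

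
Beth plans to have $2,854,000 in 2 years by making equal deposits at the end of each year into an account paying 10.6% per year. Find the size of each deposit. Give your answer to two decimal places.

$1,355,175.69

FV-annuity factor = 2.106000; PMT = 2.854e+06 / 2.106000 = 1,355,175.6885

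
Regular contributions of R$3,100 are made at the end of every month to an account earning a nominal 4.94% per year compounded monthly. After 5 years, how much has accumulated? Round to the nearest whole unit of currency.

i = 0.0494/12 = 0.00411667 per month; n = 5·12 = 60.
Accumulation factor s(60|0.00411667) = 67.902074; FV = 3100 × 67.902074 = 210,496.4292

R$210,496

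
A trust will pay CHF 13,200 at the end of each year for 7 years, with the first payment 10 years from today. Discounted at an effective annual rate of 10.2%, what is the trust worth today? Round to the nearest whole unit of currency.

CHF 26,636

Value one period before first payment (t=9): 13200 × [1 − (1+0.102)^(−7)] / 0.102 = 13200 × 4.836527 = 63,842.1551
PV₀ = 63,842.1551 / (1+0.102)^9 = 63,842.1551 / 2.396814 = 26,636.2565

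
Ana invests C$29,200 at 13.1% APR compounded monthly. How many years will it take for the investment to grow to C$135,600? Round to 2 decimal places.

11.79 years

Periodic rate i = 0.131/12 = 0.0109167.
(1+i)^n = 135600/29200 = 4.64384, so n = ln 4.64384 / ln 1.01092 = 141.4266 months
= 141.4266/12 years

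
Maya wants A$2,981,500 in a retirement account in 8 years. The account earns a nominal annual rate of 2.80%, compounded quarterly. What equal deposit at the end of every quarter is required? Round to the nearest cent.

A$83,450.25

With 4 periods per year: i = 0.007, n = 32.
PMT = 2.9815e+06 / ( [(1+0.007)^32 − 1] / 0.007 ) = 2.9815e+06 / 35.727873 = 83,450.2509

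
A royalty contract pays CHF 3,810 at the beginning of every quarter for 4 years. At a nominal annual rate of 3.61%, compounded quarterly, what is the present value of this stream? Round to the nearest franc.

CHF 57,037

i = 0.0361/4 = 0.009025 per quarter; n = 4·4 = 16.
PV = 3810 × [1 − (1+0.009025)^(−16)] / 0.009025 × (1+i) = 3810 × 14.970212 = 57,036.5074
(Beginning-of-period payments → annuity-due factor ×(1+i).)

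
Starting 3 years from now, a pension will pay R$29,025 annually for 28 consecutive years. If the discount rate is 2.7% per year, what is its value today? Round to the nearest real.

R$535,832

Value one period before first payment (t=2): 29025 × [1 − (1+0.027)^(−28)] / 0.027 = 29025 × 19.471404 = 565,157.4900
PV₀ = 565,157.4900 / (1+0.027)^2 = 565,157.4900 / 1.054729 = 535,831.9436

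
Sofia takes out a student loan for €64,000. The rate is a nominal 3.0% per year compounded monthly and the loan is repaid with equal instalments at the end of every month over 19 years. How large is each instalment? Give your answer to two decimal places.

€368.60

i = 0.03/12 = 0.0025 per month; n = 19·12 = 228.
PMT = 64000 / ( [1 − (1+0.0025)^(−228)] / 0.0025 ) = 64000 / 173.628861 = 368.6023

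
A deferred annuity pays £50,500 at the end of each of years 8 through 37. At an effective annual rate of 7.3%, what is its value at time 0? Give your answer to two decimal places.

£371,420.78

Value one period before first payment (t=7): 50500 × [1 − (1+0.073)^(−30)] / 0.073 = 50500 × 12.044059 = 608,224.9724
Discount back 7 years: 608,224.9724 × (1+0.073)^(−7) = 608,224.9724 × 0.610663 = 371,420.7765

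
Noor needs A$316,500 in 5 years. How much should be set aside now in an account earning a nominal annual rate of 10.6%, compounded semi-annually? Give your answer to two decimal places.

A$188,838.27

Periodic rate i = 0.106/2 = 0.053; n = 5 × 2 = 10 periods.
PV = 316,500 / (1 + 0.053)^10 = 316,500 / 1.676037 = 188,838.2654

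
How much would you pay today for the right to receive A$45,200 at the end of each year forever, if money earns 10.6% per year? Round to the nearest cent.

PV = PMT / i = 45200 / 0.106 = 426,415.0943

A$426,415.09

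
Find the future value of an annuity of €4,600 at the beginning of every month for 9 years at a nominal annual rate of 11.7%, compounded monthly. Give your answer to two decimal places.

€882,119.25

With 12 periods per year: i = 0.00975, n = 108.
FV = 4600 × [(1+0.00975)^108 − 1] / 0.00975 × (1+i) = 4600 × 191.765054 = 882,119.2484
(Beginning-of-period payments → annuity-due factor ×(1+i).)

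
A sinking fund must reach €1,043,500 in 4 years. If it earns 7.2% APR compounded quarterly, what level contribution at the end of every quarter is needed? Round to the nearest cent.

€56,858.65

Periodic rate i = 0.072/4 = 0.018; n = 4 × 4 = 16 periods.
PMT = 1.0435e+06 / ( [(1+0.018)^16 − 1] / 0.018 ) = 1.0435e+06 / 18.352528 = 56,858.6509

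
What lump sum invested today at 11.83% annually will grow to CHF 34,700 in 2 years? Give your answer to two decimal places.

CHF 27,746.79

PV = 34,700 / (1 + 0.1183)^2 = 34,700 / 1.250595 = 27,746.7950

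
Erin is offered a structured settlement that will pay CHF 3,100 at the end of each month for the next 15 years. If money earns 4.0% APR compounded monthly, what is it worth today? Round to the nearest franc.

Periodic rate i = 0.04/12 = 0.00333333; n = 15 × 12 = 180 periods.
PV = 3100 × [1 − (1+0.00333333)^(−180)] / 0.00333333 = 3100 × 135.192149 = 419,095.6608

CHF 419,096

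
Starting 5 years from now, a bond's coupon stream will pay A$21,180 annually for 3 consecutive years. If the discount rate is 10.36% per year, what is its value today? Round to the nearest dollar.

A$35,284

PV at t=4 (ordinary 3-year annuity): 21180 × a(3|0.1036) = 21180 × 2.471175 = 52,339.4852
Discount back 4 years: 52,339.4852 × (1+0.1036)^(−4) = 52,339.4852 × 0.674145 = 35,284.3953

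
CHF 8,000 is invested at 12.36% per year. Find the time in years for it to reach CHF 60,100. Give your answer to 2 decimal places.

n = ln(60100/8000) / ln(1+0.1236) = ln(7.51250) / 0.116538 = 17.3040 years

17.30 years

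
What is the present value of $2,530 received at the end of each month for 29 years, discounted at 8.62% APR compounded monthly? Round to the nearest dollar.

With 12 periods per year: i = 0.00718333, n = 348.
PV = PMT · [1 − (1+i)^(−n)] / i = 2530 · 127.679118 = 323,028.1681

$323,028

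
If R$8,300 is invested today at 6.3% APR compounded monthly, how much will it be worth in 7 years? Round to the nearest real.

R$12,885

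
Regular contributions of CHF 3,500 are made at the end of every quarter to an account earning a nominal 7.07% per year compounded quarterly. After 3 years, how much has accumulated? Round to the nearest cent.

CHF 46,333.32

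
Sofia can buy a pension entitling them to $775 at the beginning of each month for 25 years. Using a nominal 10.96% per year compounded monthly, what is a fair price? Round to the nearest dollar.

$80,031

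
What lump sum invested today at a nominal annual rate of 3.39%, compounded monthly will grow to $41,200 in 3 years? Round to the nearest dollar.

$37,221

i = 0.0339/12 = 0.002825 per month; n = 3·12 = 36.
PV = FV·(1+i)^(−n) = 41,200 × 0.903430 = 37,221.3171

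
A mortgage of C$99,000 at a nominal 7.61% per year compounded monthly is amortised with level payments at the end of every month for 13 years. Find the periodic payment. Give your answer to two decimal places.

i = 0.0761/12 = 0.00634167 per month; n = 13·12 = 156.
PMT = 99000 / ( [1 − (1+0.00634167)^(−156)] / 0.00634167 ) = 99000 / 98.869875 = 1,001.3161

C$1,001.32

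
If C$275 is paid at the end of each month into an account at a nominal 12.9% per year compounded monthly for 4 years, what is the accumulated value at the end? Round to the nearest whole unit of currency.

C$17,158

With 12 periods per year: i = 0.01075, n = 48.
FV = PMT · [(1+i)^n − 1] / i = 275 · 62.391244 = 17,157.5922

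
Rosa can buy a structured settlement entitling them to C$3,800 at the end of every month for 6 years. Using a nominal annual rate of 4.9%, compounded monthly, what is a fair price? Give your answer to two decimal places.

Periodic rate i = 0.049/12 = 0.00408333; n = 6 × 12 = 72 periods.
Annuity factor a(72|0.00408333) = 62.271976; PV = 3800 × 62.271976 = 236,633.5102

C$236,633.51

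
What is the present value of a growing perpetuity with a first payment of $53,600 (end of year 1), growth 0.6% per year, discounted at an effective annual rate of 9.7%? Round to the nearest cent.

$589,010.99

PV = PMT / (i − g) = 53600 / (0.097 − 0.006) = 53600 / 0.091000 = 589,010.9890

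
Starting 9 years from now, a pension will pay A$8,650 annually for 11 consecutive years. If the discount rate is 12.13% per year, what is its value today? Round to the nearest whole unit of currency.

PV at t=8 (ordinary 11-year annuity): 8650 × a(11|0.1213) = 8650 × 5.904113 = 51,070.5781
Discount back 8 years: 51,070.5781 × (1+0.1213)^(−8) = 51,070.5781 × 0.400152 = 20,436.0142

A$20,436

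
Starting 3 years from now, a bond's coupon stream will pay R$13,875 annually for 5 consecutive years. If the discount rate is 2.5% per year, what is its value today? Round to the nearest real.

R$61,355

PV at t=2 (ordinary 5-year annuity): 13875 × a(5|0.025) = 13875 × 4.645828 = 64,460.8704
Discount back 2 years: 64,460.8704 × (1+0.025)^(−2) = 64,460.8704 × 0.951814 = 61,354.7844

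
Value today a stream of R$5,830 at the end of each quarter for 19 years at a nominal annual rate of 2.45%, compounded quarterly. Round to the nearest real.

With 4 periods per year: i = 0.006125, n = 76.
PV = 5830 × [1 − (1+0.006125)^(−76)] / 0.006125 = 5830 × 60.618265 = 353,404.4828

R$353,404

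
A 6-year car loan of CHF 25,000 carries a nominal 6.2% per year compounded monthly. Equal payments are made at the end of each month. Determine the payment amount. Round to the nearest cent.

Periodic rate i = 0.062/12 = 0.00516667; n = 6 × 12 = 72 periods.
Annuity-PV factor = 59.997144; PMT = 25000 / 59.997144 = 416.6865

CHF 416.69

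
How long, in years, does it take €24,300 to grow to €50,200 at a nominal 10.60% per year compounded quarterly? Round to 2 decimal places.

Periodic rate i = 0.106/4 = 0.0265.
n = ln(50200/24300) / ln(1+0.0265) = ln(2.06584) / 0.026155 = 27.7400 quarters
= 27.7400/4 years

6.94 years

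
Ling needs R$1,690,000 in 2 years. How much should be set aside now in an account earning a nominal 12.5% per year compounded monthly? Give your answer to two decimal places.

R$1,317,876.38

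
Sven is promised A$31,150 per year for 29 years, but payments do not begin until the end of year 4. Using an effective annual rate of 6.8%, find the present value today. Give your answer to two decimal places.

PV at t=3 (ordinary 29-year annuity): 31150 × a(29|0.068) = 31150 × 12.523531 = 390,107.9770
PV₀ = 390,107.9770 / (1+0.068)^3 = 390,107.9770 / 1.218186 = 320,236.6787

A$320,236.68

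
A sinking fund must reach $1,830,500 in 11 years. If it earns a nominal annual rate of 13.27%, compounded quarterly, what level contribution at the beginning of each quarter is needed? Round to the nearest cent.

$18,345.50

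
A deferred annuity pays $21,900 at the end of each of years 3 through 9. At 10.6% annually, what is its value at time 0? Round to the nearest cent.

$85,465.54

PV at t=2 (ordinary 7-year annuity): 21900 × a(7|0.106) = 21900 × 4.773723 = 104,544.5263
Discount back 2 years: 104,544.5263 × (1+0.106)^(−2) = 104,544.5263 × 0.817504 = 85,465.5409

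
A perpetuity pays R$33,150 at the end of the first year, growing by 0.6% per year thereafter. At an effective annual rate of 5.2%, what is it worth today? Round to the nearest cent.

R$720,652.17

PV = PMT / (i − g) = 33150 / (0.052 − 0.006) = 33150 / 0.046000 = 720,652.1739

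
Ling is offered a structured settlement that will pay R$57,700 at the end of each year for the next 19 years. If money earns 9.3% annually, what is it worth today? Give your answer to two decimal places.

R$505,902.61

PV = 57700 × [1 − (1+0.093)^(−19)] / 0.093 = 57700 × 8.767809 = 505,902.6057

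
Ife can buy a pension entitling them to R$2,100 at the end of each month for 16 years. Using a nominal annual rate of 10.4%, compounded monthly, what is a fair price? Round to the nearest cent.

With 12 periods per year: i = 0.00866667, n = 192.
Annuity factor a(192|0.00866667) = 93.375861; PV = 2100 × 93.375861 = 196,089.3080

R$196,089.31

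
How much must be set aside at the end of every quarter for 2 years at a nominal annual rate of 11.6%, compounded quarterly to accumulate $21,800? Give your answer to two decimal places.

With 4 periods per year: i = 0.029, n = 8.
PMT = 21800 / ( [(1+0.029)^8 − 1] / 0.029 ) = 21800 / 8.860843 = 2,460.2624

$2,460.26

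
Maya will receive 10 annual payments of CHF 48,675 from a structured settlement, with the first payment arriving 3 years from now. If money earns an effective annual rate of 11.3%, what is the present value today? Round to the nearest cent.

CHF 228,523.47

Value one period before first payment (t=2): 48675 × [1 − (1+0.113)^(−10)] / 0.113 = 48675 × 5.815877 = 283,087.7892
Discount back 2 years: 283,087.7892 × (1+0.113)^(−2) = 283,087.7892 × 0.807253 = 228,523.4690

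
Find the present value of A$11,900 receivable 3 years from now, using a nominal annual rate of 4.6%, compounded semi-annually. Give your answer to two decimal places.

Periodic rate i = 0.046/2 = 0.023; n = 3 × 2 = 6 periods.
Discount factor = (1+0.023)^(−6) = 0.872461; PV = 11,900 × 0.872461 = 10,382.2901

A$10,382.29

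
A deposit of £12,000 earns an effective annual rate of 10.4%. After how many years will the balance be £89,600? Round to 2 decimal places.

n = ln(89600/12000) / ln(1+0.104) = ln(7.46667) / 0.098940 = 20.3199 years

20.32 years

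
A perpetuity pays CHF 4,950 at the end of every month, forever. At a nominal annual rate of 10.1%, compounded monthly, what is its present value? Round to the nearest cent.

Periodic rate i = 0.101/12 = 0.00841667.
PV = PMT / i = 4950 / 0.00841667 = 588,118.8119

CHF 588,118.81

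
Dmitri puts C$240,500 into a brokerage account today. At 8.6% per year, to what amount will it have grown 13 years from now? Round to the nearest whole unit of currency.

FV = PV·(1+i)^n = 240,500 × 2.922723 = 702,914.9965

C$702,915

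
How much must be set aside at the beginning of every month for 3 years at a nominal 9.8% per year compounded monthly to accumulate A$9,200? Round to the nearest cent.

A$219.07

i = 0.098/12 = 0.00816667 per month; n = 3·12 = 36.
FV-annuity factor × (1+i) = 41.995215; PMT = 9200 / 41.995215 = 219.0726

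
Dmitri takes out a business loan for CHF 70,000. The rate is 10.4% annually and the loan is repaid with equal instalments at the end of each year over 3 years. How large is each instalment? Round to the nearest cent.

CHF 28,346.47

PMT = 70000 / ( [1 − (1+0.104)^(−3)] / 0.104 ) = 70000 / 2.469443 = 28,346.4689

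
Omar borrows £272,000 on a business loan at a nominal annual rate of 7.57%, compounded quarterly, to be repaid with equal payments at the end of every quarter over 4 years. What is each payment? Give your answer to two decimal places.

£19,862.64

With 4 periods per year: i = 0.018925, n = 16.
Annuity-PV factor = 13.694048; PMT = 272000 / 13.694048 = 19,862.6446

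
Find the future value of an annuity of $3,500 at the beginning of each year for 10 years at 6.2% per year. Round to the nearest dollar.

$49,456

Accumulation factor s(10|0.062) × (1+i) = 14.130177; FV = 3500 × 14.130177 = 49,455.6212
(Beginning-of-period payments → annuity-due factor ×(1+i).)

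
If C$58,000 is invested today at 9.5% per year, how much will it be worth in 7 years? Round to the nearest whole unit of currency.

C$109,478

FV = 58,000 × (1 + 0.095)^7 = 109,477.9932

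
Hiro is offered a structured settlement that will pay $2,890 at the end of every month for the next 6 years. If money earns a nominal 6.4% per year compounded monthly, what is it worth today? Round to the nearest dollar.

With 12 periods per year: i = 0.00533333, n = 72.
Annuity factor a(72|0.00533333) = 59.657477; PV = 2890 × 59.657477 = 172,410.1079

$172,410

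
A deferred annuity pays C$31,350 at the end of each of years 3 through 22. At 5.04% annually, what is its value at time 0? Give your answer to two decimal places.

C$352,899.89

Value one period before first payment (t=2): 31350 × [1 − (1+0.0504)^(−20)] / 0.0504 = 31350 × 12.420052 = 389,368.6184
PV₀ = 389,368.6184 / (1+0.0504)^2 = 389,368.6184 / 1.103340 = 352,899.8876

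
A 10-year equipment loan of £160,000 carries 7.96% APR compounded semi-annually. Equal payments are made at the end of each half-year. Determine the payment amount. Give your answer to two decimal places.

£11,752.24

i = 0.0796/2 = 0.0398 per half-year; n = 10·2 = 20.
PMT = 160000 / ( [1 − (1+0.0398)^(−20)] / 0.0398 ) = 160000 / 13.614426 = 11,752.2395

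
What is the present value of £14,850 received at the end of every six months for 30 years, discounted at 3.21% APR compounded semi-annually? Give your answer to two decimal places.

£569,318.39

With 2 periods per year: i = 0.01605, n = 60.
PV = PMT · [1 − (1+i)^(−n)] / i = 14850 · 38.337939 = 569,318.3873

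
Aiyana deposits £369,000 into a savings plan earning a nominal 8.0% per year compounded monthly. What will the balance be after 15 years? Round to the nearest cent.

With 12 periods per year: i = 0.00666667, n = 180.
FV = PV·(1+i)^n = 369,000 × 3.306921 = 1,220,254.0252

£1,220,254.03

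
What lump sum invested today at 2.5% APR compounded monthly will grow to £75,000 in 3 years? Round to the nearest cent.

£69,586.19

i = 0.025/12 = 0.00208333 per month; n = 3·12 = 36.
PV = 75,000 / (1 + 0.00208333)^36 = 75,000 / 1.077800 = 69,586.1901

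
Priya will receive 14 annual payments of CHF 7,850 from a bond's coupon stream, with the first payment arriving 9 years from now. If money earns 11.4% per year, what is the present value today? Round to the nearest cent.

CHF 22,627.84

Value one period before first payment (t=8): 7850 × [1 − (1+0.114)^(−14)] / 0.114 = 7850 × 6.836834 = 53,669.1469
Discount back 8 years: 53,669.1469 × (1+0.114)^(−8) = 53,669.1469 × 0.421617 = 22,627.8434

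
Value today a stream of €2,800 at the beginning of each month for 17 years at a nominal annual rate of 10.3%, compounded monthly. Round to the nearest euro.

€271,468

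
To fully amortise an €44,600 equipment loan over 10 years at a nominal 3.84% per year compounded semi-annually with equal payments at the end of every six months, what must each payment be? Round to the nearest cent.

€2,706.58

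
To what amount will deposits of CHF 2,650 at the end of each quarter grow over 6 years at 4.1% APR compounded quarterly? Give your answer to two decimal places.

CHF 71,691.97

With 4 periods per year: i = 0.01025, n = 24.
Accumulation factor s(24|0.01025) = 27.053574; FV = 2650 × 27.053574 = 71,691.9720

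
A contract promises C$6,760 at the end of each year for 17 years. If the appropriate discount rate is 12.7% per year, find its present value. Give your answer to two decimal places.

PV = PMT · [1 − (1+i)^(−n)] / i = 6760 · 6.842467 = 46,255.0777

C$46,255.08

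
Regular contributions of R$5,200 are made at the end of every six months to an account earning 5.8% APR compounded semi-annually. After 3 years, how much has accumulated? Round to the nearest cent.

R$33,551.39

i = 0.058/2 = 0.029 per half-year; n = 3·2 = 6.
FV = 5200 × [(1+0.029)^6 − 1] / 0.029 = 5200 × 6.452190 = 33,551.3885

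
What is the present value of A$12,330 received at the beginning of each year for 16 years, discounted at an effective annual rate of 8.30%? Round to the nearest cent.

A$115,962.31

PV = PMT · [1 − (1+i)^(−n)] / i × (1+i) = 12330 · 9.404892 = 115,962.3150
(Beginning-of-period payments → annuity-due factor ×(1+i).)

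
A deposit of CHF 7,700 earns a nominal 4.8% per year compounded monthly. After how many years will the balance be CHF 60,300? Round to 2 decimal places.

Periodic rate i = 0.048/12 = 0.004.
n = ln(60300/7700) / ln(1+0.004) = ln(7.83117) / 0.003992 = 515.5563 months
= 515.5563/12 years

42.96 years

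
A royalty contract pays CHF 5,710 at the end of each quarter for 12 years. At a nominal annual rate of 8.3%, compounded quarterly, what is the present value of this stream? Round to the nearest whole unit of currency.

CHF 172,500

i = 0.083/4 = 0.02075 per quarter; n = 12·4 = 48.
PV = 5710 × [1 − (1+0.02075)^(−48)] / 0.02075 = 5710 × 30.210222 = 172,500.3695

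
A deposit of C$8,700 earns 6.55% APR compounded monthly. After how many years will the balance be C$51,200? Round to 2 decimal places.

27.13 years

Periodic rate i = 0.0655/12 = 0.00545833.
(1+i)^n = 51200/8700 = 5.88506, so n = ln 5.88506 / ln 1.00546 = 325.6029 months
= 325.6029/12 years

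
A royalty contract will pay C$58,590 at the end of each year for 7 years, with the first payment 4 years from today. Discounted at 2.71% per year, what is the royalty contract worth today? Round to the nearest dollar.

PV at t=3 (ordinary 7-year annuity): 58590 × a(7|0.0271) = 58590 × 6.298947 = 369,055.3187
Discount back 3 years: 369,055.3187 × (1+0.0271)^(−3) = 369,055.3187 × 0.922915 = 340,606.7740

C$340,607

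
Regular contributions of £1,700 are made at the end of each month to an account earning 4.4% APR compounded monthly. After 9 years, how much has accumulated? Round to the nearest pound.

With 12 periods per year: i = 0.00366667, n = 108.
Accumulation factor s(108|0.00366667) = 132.216435; FV = 1700 × 132.216435 = 224,767.9398

£224,768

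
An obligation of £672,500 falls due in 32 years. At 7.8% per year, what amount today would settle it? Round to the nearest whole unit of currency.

Discount factor = (1+0.078)^(−32) = 0.090406; PV = 672,500 × 0.090406 = 60,798.3708

£60,798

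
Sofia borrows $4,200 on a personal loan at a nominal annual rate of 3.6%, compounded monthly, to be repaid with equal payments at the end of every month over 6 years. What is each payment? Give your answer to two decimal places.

With 12 periods per year: i = 0.003, n = 72.
PMT = 4200 / ( [1 − (1+0.003)^(−72)] / 0.003 ) = 4200 / 64.668040 = 64.9471

$64.95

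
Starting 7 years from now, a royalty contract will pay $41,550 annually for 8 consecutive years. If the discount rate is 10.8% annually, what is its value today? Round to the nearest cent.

Value one period before first payment (t=6): 41550 × [1 − (1+0.108)^(−8)] / 0.108 = 41550 × 5.183034 = 215,355.0684
PV₀ = 215,355.0684 / (1+0.108)^6 = 215,355.0684 / 1.850285 = 116,390.2323

$116,390.23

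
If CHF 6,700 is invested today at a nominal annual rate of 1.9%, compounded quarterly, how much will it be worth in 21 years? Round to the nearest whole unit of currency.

CHF 9,976

With 4 periods per year: i = 0.00475, n = 84.
FV = 6,700 × (1 + 0.00475)^84 = 9,975.8073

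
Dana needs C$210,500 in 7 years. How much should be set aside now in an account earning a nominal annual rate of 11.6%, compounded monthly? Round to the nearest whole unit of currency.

C$93,821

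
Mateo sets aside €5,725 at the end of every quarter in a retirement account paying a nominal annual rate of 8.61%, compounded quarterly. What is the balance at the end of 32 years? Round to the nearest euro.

€3,795,697

Periodic rate i = 0.0861/4 = 0.021525; n = 32 × 4 = 128 periods.
FV = 5725 × [(1+0.021525)^128 − 1] / 0.021525 = 5725 × 663.003837 = 3,795,696.9686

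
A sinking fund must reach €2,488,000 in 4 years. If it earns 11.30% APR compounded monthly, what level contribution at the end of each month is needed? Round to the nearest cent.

€41,238.07

With 12 periods per year: i = 0.00941667, n = 48.
PMT = 2.488e+06 / ( [(1+0.00941667)^48 − 1] / 0.00941667 ) = 2.488e+06 / 60.332601 = 41,238.0693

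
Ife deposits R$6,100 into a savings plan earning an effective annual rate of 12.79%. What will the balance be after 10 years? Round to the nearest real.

FV = PV·(1+i)^n = 6,100 × 3.332007 = 20,325.2456

R$20,325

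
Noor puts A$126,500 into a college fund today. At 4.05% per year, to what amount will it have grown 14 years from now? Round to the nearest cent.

FV = 126,500 × (1 + 0.0405)^14 = 220,536.1097

A$220,536.11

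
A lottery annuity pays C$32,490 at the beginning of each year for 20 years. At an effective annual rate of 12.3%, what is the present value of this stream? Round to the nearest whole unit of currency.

C$267,487

PV = 32490 × [1 − (1+0.123)^(−20)] / 0.123 × (1+i) = 32490 × 8.232901 = 267,486.9676
(Beginning-of-period payments → annuity-due factor ×(1+i).)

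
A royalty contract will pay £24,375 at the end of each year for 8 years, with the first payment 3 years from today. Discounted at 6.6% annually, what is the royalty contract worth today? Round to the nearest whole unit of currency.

Value one period before first payment (t=2): 24375 × [1 − (1+0.066)^(−8)] / 0.066 = 24375 × 6.064978 = 147,833.8284
Discount back 2 years: 147,833.8284 × (1+0.066)^(−2) = 147,833.8284 × 0.880006 = 130,094.6432

£130,095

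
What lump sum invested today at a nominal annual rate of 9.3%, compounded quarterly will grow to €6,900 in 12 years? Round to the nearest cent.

€2,289.42

Periodic rate i = 0.093/4 = 0.02325; n = 12 × 4 = 48 periods.
Discount factor = (1+0.02325)^(−48) = 0.331800; PV = 6,900 × 0.331800 = 2,289.4171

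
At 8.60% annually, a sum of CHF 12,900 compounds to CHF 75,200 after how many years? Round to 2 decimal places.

21.37 years

n = ln(75200/12900) / ln(1+0.086) = ln(5.82946) / 0.082501 = 21.3685 years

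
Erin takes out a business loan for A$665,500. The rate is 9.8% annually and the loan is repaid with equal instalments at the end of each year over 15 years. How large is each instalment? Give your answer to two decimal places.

Annuity-PV factor = 7.693705; PMT = 665500 / 7.693705 = 86,499.2834

A$86,499.28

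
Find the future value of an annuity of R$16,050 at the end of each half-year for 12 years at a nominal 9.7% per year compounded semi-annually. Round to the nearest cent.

R$700,350.12

Periodic rate i = 0.097/2 = 0.0485; n = 12 × 2 = 24 periods.
Accumulation factor s(24|0.0485) = 43.635521; FV = 16050 × 43.635521 = 700,350.1180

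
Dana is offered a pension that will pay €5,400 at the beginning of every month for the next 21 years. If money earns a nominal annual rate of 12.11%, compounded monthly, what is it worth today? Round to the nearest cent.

€497,454.89

Periodic rate i = 0.1211/12 = 0.0100917; n = 21 × 12 = 252 periods.
PV = PMT · [1 − (1+i)^(−n)] / i × (1+i) = 5400 · 92.121275 = 497,454.8863
(annuity-due: payments at period start, so ×(1+i).)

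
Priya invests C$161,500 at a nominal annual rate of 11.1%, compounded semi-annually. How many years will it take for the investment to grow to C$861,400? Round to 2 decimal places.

Periodic rate i = 0.111/2 = 0.0555.
(1+i)^n = 861400/161500 = 5.33375, so n = ln 5.33375 / ln 1.0555 = 30.9926 half-years
= 30.9926/2 years

15.50 years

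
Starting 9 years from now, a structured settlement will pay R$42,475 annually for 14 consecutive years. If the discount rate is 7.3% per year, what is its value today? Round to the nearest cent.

R$207,655.15

PV at t=8 (ordinary 14-year annuity): 42475 × a(14|0.073) = 42475 × 8.590276 = 364,871.9555
Discount back 8 years: 364,871.9555 × (1+0.073)^(−8) = 364,871.9555 × 0.569118 = 207,655.1510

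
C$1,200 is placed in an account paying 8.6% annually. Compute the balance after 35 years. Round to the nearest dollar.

C$21,539

FV = 1,200 × (1 + 0.086)^35 = 21,538.9798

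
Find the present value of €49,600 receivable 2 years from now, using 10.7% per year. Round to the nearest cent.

PV = 49,600 / (1 + 0.107)^2 = 49,600 / 1.225449 = 40,474.9606

€40,474.96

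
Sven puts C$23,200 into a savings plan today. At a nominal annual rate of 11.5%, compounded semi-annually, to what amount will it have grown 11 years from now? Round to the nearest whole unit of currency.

C$79,370

With 2 periods per year: i = 0.0575, n = 22.
FV = 23,200 × (1 + 0.0575)^22 = 79,369.9776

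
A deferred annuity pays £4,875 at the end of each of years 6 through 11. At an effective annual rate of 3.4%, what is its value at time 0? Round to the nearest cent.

£22,050.02

Value one period before first payment (t=5): 4875 × [1 − (1+0.034)^(−6)] / 0.034 = 4875 × 5.346101 = 26,062.2405
PV₀ = 26,062.2405 / (1+0.034)^5 = 26,062.2405 / 1.181960 = 22,050.0234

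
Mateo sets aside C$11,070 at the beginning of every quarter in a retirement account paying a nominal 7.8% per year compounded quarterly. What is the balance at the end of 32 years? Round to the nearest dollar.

C$6,277,157

With 4 periods per year: i = 0.0195, n = 128.
Accumulation factor s(128|0.0195) × (1+i) = 567.042182; FV = 11070 × 567.042182 = 6,277,156.9499
Payments are at the start of each period, so multiply by (1+i).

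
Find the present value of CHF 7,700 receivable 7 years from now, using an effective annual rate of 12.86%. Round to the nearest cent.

CHF 3,301.49

Discount factor = (1+0.1286)^(−7) = 0.428765; PV = 7,700 × 0.428765 = 3,301.4932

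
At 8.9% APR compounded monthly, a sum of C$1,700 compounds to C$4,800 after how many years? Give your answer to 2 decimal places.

Periodic rate i = 0.089/12 = 0.00741667.
(1+i)^n = 4800/1700 = 2.82353, so n = ln 2.82353 / ln 1.00742 = 140.4717 months
= 140.4717/12 years

11.71 years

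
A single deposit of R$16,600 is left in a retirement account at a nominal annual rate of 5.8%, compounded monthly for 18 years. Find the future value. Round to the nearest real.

i = 0.058/12 = 0.00483333 per month; n = 18·12 = 216.
FV = PV·(1+i)^n = 16,600 × 2.833422 = 47,034.8020

R$47,035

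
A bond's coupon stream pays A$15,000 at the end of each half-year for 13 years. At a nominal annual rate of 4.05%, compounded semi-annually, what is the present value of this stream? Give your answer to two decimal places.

i = 0.0405/2 = 0.02025 per half-year; n = 13·2 = 26.
Annuity factor a(26|0.02025) = 20.060062; PV = 15000 × 20.060062 = 300,900.9236

A$300,900.92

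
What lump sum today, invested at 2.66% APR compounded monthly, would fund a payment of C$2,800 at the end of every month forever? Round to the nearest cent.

C$1,263,157.89

Periodic rate i = 0.0266/12 = 0.00221667.
PV = C/r = 2800/0.00221667 = 1,263,157.8947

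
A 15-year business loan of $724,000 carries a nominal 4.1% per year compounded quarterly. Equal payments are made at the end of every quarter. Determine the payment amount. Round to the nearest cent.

$16,214.95

Periodic rate i = 0.041/4 = 0.01025; n = 15 × 4 = 60 periods.
PMT = 724000 / ( [1 − (1+0.01025)^(−60)] / 0.01025 ) = 724000 / 44.650144 = 16,214.9533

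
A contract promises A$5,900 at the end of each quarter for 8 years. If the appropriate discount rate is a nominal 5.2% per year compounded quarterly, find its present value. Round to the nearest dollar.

i = 0.052/4 = 0.013 per quarter; n = 8·4 = 32.
Annuity factor a(32|0.013) = 26.042222; PV = 5900 × 26.042222 = 153,649.1124

A$153,649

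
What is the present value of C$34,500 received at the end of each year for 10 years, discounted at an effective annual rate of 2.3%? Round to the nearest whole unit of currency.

C$305,091

PV = PMT · [1 − (1+i)^(−n)] / i = 34500 · 8.843210 = 305,090.7532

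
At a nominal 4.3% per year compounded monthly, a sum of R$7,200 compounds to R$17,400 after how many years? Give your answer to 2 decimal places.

20.56 years

Periodic rate i = 0.043/12 = 0.00358333.
n = ln(17400/7200) / ln(1+0.00358333) = ln(2.41667) / 0.003577 = 246.6891 months
= 246.6891/12 years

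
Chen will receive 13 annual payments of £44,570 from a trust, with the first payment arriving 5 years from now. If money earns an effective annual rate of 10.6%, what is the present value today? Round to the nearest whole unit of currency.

£205,166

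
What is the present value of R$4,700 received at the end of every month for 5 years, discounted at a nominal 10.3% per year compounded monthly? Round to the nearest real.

Periodic rate i = 0.103/12 = 0.00858333; n = 5 × 12 = 60 periods.
PV = 4700 × [1 − (1+0.00858333)^(−60)] / 0.00858333 = 4700 × 46.739985 = 219,677.9283

R$219,678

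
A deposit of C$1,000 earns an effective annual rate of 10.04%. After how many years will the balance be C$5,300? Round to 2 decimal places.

(1+i)^n = 5300/1000 = 5.30000, so n = ln 5.30000 / ln 1.1004 = 17.4312 years

17.43 years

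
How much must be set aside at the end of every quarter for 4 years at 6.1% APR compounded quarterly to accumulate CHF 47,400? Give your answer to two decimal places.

CHF 2,638.18

With 4 periods per year: i = 0.01525, n = 16.
FV-annuity factor = 17.966933; PMT = 47400 / 17.966933 = 2,638.1799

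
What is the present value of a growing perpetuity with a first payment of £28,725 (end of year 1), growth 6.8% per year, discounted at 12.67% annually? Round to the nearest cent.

PV = D₁/(r − g) = 28725/(0.1267 − 0.068) = 489,352.6405

£489,352.64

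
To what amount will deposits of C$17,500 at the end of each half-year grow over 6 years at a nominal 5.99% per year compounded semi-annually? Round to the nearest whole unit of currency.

C$248,290

Periodic rate i = 0.0599/2 = 0.02995; n = 6 × 2 = 12 periods.
FV = PMT · [(1+i)^n − 1] / i = 17500 · 14.187999 = 248,289.9814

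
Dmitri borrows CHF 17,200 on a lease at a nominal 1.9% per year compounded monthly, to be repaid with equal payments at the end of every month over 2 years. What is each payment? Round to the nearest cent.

With 12 periods per year: i = 0.00158333, n = 24.
Annuity-PV factor = 23.531449; PMT = 17200 / 23.531449 = 730.9367

CHF 730.94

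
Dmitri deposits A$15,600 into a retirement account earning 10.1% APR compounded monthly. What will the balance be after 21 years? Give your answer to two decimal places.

A$128,946.14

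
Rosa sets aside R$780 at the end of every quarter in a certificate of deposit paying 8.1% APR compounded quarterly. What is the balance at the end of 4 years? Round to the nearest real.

With 4 periods per year: i = 0.02025, n = 16.
FV = PMT · [(1+i)^n − 1] / i = 780 · 18.675510 = 14,566.8981

R$14,567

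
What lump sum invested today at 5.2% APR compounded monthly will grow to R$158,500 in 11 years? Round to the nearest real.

Periodic rate i = 0.052/12 = 0.00433333; n = 11 × 12 = 132 periods.
PV = 158,500 / (1 + 0.00433333)^132 = 158,500 / 1.769619 = 89,567.3054

R$89,567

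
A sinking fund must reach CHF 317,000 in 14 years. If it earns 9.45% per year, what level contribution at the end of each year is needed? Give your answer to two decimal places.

FV-annuity factor = 26.879813; PMT = 317000 / 26.879813 = 11,793.2368

CHF 11,793.24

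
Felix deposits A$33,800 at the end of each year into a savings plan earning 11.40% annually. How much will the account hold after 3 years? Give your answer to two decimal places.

A$113,398.86

FV = PMT · [(1+i)^n − 1] / i = 33800 · 3.354996 = 113,398.8648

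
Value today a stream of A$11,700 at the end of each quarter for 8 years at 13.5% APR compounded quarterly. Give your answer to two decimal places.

A$226,822.92

Periodic rate i = 0.135/4 = 0.03375; n = 8 × 4 = 32 periods.
Annuity factor a(32|0.03375) = 19.386575; PV = 11700 × 19.386575 = 226,822.9242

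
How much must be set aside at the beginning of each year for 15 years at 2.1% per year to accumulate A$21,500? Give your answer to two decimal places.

A$1,208.90

FV-annuity factor × (1+i) = 17.784698; PMT = 21500 / 17.784698 = 1,208.9044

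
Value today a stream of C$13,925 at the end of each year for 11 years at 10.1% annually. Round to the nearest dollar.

C$90,029

PV = 13925 × [1 − (1+0.101)^(−11)] / 0.101 = 13925 × 6.465267 = 90,028.8471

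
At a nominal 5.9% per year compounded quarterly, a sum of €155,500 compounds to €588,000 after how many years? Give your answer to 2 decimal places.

Periodic rate i = 0.059/4 = 0.01475.
(1+i)^n = 588000/155500 = 3.78135, so n = ln 3.78135 / ln 1.01475 = 90.8384 quarters
= 90.8384/4 years

22.71 years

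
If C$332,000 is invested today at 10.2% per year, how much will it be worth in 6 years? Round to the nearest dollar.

332,000 × (1+0.102)^6 = 332,000 × 1.790975 = 594,603.7595

C$594,604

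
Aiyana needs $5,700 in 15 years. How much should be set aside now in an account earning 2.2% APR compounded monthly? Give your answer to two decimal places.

With 12 periods per year: i = 0.00183333, n = 180.
PV = 5,700 / (1 + 0.00183333)^180 = 5,700 / 1.390548 = 4,099.1036

$4,099.10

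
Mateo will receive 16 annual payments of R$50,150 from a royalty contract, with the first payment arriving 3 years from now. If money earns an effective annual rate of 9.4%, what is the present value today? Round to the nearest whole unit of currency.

Value one period before first payment (t=2): 50150 × [1 − (1+0.094)^(−16)] / 0.094 = 50150 × 8.111357 = 406,784.5785
Discount back 2 years: 406,784.5785 × (1+0.094)^(−2) = 406,784.5785 × 0.835536 = 339,883.3078

R$339,883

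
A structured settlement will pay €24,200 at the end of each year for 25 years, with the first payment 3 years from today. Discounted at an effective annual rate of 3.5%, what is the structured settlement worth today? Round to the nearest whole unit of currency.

Value one period before first payment (t=2): 24200 × [1 − (1+0.035)^(−25)] / 0.035 = 24200 × 16.481515 = 398,852.6531
Discount back 2 years: 398,852.6531 × (1+0.035)^(−2) = 398,852.6531 × 0.933511 = 372,333.2196

€372,333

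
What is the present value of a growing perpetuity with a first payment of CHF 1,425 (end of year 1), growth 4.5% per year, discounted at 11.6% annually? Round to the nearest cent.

CHF 20,070.42

PV = PMT / (i − g) = 1425 / (0.116 − 0.045) = 1425 / 0.071000 = 20,070.4225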